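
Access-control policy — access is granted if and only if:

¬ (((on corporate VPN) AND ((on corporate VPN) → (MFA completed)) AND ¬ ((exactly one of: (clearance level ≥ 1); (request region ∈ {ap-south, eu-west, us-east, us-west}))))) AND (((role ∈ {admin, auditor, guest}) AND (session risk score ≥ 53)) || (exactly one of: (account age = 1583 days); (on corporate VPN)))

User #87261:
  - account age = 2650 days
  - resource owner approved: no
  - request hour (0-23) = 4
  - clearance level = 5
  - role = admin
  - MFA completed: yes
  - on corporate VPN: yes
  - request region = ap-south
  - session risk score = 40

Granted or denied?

Atomic conditions:
  on corporate VPN: yes → true
  MFA completed: yes → true
  clearance level ≥ 1: 5 ≥ 1 is true
  request region ∈ {ap-south, eu-west, us-east, us-west}: ap-south is in the set → true
  role ∈ {admin, auditor, guest}: admin is in the set → true
  session risk score ≥ 53: 40 ≥ 53 is false
  account age = 1583 days: 2650 == 1583 is false
Combine:
[1.1.2] true → true = true
[1.1.3.1] exactly-one(true, true) = false
[1.1.3] NOT false = true
[1.1] true AND true AND true = true
[1] NOT true = false
[2.1] true AND false = false
[2.2] exactly-one(false, true) = true
[2] false OR true = true
[root] false AND true = false
Overall: false → denied

Denied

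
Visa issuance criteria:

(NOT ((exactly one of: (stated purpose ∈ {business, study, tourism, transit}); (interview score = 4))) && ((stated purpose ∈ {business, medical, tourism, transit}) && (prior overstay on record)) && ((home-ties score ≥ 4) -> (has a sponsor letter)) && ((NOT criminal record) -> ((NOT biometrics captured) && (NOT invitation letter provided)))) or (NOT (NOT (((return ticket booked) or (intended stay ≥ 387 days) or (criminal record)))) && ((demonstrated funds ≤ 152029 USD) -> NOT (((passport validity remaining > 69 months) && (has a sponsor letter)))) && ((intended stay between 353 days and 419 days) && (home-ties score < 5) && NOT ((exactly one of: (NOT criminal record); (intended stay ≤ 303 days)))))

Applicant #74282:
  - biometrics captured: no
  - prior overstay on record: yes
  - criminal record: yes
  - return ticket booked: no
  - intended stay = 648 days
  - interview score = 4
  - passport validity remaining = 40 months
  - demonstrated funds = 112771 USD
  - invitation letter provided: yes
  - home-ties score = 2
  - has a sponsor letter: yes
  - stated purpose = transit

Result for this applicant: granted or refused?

Granted

Atomic conditions:
  stated purpose ∈ {business, study, tourism, transit}: transit is in the set → true
  interview score = 4: 4 == 4 is true
  stated purpose ∈ {business, medical, tourism, transit}: transit is in the set → true
  prior overstay on record: yes → true
  home-ties score ≥ 4: 2 ≥ 4 is false
  has a sponsor letter: yes → true
  NOT criminal record: yes → false
  NOT biometrics captured: no → true
  NOT invitation letter provided: yes → false
  return ticket booked: no → false
  intended stay ≥ 387 days: 648 ≥ 387 is true
  criminal record: yes → true
  demonstrated funds ≤ 152029 USD: 112771 ≤ 152029 is true
  passport validity remaining > 69 months: 40 > 69 is false
  intended stay between 353 days and 419 days: 648 in [353, 419] is false
  home-ties score < 5: 2 < 5 is true
  intended stay ≤ 303 days: 648 ≤ 303 is false
Combine:
[1.1.1] exactly-one(true, true) = false
[1.1] NOT false = true
[1.2] true AND true = true
[1.3] false → true (antecedent false ⇒ implication holds) = true
[1.4.2] true AND false = false
[1.4] false → false (antecedent false ⇒ implication holds) = true
[1] true AND true AND true AND true = true
[2.1.1.1] false OR true OR true = true
[2.1.1] NOT true = false
[2.1] NOT false = true
[2.2.2.1] false AND true = false
[2.2.2] NOT false = true
[2.2] true → true = true
[2.3.3.1] exactly-one(false, false) = false
[2.3.3] NOT false = true
[2.3] false AND true AND true = false
[2] true AND true AND false = false
[root] true OR false = true
Overall: true → granted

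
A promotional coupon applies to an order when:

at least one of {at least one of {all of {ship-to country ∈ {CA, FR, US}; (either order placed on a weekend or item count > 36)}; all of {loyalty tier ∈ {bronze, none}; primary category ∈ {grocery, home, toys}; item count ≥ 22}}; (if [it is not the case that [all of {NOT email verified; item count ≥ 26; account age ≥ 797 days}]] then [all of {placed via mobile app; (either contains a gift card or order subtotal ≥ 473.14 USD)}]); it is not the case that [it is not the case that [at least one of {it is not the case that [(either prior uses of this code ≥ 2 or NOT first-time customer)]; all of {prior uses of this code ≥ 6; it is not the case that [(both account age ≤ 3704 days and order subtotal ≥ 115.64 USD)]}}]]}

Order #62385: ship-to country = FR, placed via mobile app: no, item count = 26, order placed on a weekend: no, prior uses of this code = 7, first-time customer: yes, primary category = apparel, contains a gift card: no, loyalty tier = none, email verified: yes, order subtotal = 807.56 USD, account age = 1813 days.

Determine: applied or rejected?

Atomic conditions:
  ship-to country ∈ {CA, FR, US}: FR is in the set → true
  order placed on a weekend: no → false
  item count > 36: 26 > 36 is false
  loyalty tier ∈ {bronze, none}: none is in the set → true
  primary category ∈ {grocery, home, toys}: apparel is not in the set → false
  item count ≥ 22: 26 ≥ 22 is true
  NOT email verified: yes → false
  item count ≥ 26: 26 ≥ 26 is true
  account age ≥ 797 days: 1813 ≥ 797 is true
  placed via mobile app: no → false
  contains a gift card: no → false
  order subtotal ≥ 473.14 USD: 807.56 ≥ 473.14 is true
  prior uses of this code ≥ 2: 7 ≥ 2 is true
  NOT first-time customer: yes → false
  prior uses of this code ≥ 6: 7 ≥ 6 is true
  account age ≤ 3704 days: 1813 ≤ 3704 is true
  order subtotal ≥ 115.64 USD: 807.56 ≥ 115.64 is true
Combine:
[1.1.2] false OR false = false
[1.1] true AND false = false
[1.2] true AND false AND true = false
[1] false OR false = false
[2.1.1] false AND true AND true = false
[2.1] NOT false = true
[2.2.2] false OR true = true
[2.2] false AND true = false
[2] true → false = false
[3.1.1.1.1] true OR false = true
[3.1.1.1] NOT true = false
[3.1.1.2.2.1] true AND true = true
[3.1.1.2.2] NOT true = false
[3.1.1.2] true AND false = false
[3.1.1] false OR false = false
[3.1] NOT false = true
[3] NOT true = false
[root] false OR false OR false = false
Overall: false → rejected

Rejected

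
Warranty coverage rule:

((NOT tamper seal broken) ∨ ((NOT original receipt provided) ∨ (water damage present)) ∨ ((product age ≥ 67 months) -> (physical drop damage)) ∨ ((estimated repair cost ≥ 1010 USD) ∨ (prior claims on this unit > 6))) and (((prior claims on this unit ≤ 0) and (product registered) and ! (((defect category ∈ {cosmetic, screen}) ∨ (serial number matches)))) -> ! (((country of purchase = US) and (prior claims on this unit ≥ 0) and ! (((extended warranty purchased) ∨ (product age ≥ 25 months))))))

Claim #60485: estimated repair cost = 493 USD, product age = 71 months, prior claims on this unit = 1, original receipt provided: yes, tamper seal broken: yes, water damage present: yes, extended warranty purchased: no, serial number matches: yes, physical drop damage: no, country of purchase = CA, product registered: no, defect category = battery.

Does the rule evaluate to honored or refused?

Honored

Atomic conditions:
  NOT tamper seal broken: yes → false
  NOT original receipt provided: yes → false
  water damage present: yes → true
  product age ≥ 67 months: 71 ≥ 67 is true
  physical drop damage: no → false
  estimated repair cost ≥ 1010 USD: 493 ≥ 1010 is false
  prior claims on this unit > 6: 1 > 6 is false
  prior claims on this unit ≤ 0: 1 ≤ 0 is false
  product registered: no → false
  defect category ∈ {cosmetic, screen}: battery is not in the set → false
  serial number matches: yes → true
  country of purchase = US: CA == US is false
  prior claims on this unit ≥ 0: 1 ≥ 0 is true
  extended warranty purchased: no → false
  product age ≥ 25 months: 71 ≥ 25 is true
Combine:
[1.2] false OR true = true
[1.3] true → false = false
[1.4] false OR false = false
[1] false OR true OR false OR false = true
[2.1.3.1] false OR true = true
[2.1.3] NOT true = false
[2.1] false AND false AND false = false
[2.2.1.3.1] false OR true = true
[2.2.1.3] NOT true = false
[2.2.1] false AND true AND false = false
[2.2] NOT false = true
[2] false → true (antecedent false ⇒ implication holds) = true
[root] true AND true = true
Overall: true → honored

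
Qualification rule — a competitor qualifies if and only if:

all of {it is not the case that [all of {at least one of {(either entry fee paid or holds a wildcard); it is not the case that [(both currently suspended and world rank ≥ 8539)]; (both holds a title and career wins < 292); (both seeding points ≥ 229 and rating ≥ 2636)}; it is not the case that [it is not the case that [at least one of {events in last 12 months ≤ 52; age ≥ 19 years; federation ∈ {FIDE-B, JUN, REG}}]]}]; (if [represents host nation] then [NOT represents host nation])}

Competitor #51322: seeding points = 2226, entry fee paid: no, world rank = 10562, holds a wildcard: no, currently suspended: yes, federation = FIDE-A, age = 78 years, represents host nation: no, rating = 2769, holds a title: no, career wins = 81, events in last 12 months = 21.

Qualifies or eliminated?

Atomic conditions:
  entry fee paid: no → false
  holds a wildcard: no → false
  currently suspended: yes → true
  world rank ≥ 8539: 10562 ≥ 8539 is true
  holds a title: no → false
  career wins < 292: 81 < 292 is true
  seeding points ≥ 229: 2226 ≥ 229 is true
  rating ≥ 2636: 2769 ≥ 2636 is true
  events in last 12 months ≤ 52: 21 ≤ 52 is true
  age ≥ 19 years: 78 ≥ 19 is true
  federation ∈ {FIDE-B, JUN, REG}: FIDE-A is not in the set → false
  represents host nation: no → false
  NOT represents host nation: no → true
Combine:
[1.1.1.1] false OR false = false
[1.1.1.2.1] true AND true = true
[1.1.1.2] NOT true = false
[1.1.1.3] false AND true = false
[1.1.1.4] true AND true = true
[1.1.1] false OR false OR false OR true = true
[1.1.2.1.1] true OR true OR false = true
[1.1.2.1] NOT true = false
[1.1.2] NOT false = true
[1.1] true AND true = true
[1] NOT true = false
[2] false → true (antecedent false ⇒ implication holds) = true
[root] false AND true = false
Overall: false → eliminated

Eliminated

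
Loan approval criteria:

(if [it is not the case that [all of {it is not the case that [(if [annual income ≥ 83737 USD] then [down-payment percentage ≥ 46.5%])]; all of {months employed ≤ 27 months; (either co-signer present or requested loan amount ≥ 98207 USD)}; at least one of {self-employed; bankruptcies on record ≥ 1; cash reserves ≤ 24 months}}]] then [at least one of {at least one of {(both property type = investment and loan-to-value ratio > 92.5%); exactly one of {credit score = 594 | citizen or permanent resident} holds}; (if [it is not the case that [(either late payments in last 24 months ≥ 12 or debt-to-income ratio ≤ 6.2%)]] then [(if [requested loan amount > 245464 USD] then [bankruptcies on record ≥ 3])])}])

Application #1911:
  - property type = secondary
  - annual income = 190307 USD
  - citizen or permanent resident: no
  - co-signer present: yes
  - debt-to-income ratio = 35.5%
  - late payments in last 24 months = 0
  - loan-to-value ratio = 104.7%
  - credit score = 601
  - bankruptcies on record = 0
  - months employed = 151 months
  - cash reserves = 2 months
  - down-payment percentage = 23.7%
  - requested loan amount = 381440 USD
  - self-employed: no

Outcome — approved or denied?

Atomic conditions:
  annual income ≥ 83737 USD: 190307 ≥ 83737 is true
  down-payment percentage ≥ 46.5%: 23.7 ≥ 46.5 is false
  months employed ≤ 27 months: 151 ≤ 27 is false
  co-signer present: yes → true
  requested loan amount ≥ 98207 USD: 381440 ≥ 98207 is true
  self-employed: no → false
  bankruptcies on record ≥ 1: 0 ≥ 1 is false
  cash reserves ≤ 24 months: 2 ≤ 24 is true
  property type = investment: secondary == investment is false
  loan-to-value ratio > 92.5%: 104.7 > 92.5 is true
  credit score = 594: 601 == 594 is false
  citizen or permanent resident: no → false
  late payments in last 24 months ≥ 12: 0 ≥ 12 is false
  debt-to-income ratio ≤ 6.2%: 35.5 ≤ 6.2 is false
  requested loan amount > 245464 USD: 381440 > 245464 is true
  bankruptcies on record ≥ 3: 0 ≥ 3 is false
Combine:
[1.1.1.1] true → false = false
[1.1.1] NOT false = true
[1.1.2.2] true OR true = true
[1.1.2] false AND true = false
[1.1.3] false OR false OR true = true
[1.1] true AND false AND true = false
[1] NOT false = true
[2.1.1] false AND true = false
[2.1.2] exactly-one(false, false) = false
[2.1] false OR false = false
[2.2.1.1] false OR false = false
[2.2.1] NOT false = true
[2.2.2] true → false = false
[2.2] true → false = false
[2] false OR false = false
[root] true → false = false
Overall: false → denied

Denied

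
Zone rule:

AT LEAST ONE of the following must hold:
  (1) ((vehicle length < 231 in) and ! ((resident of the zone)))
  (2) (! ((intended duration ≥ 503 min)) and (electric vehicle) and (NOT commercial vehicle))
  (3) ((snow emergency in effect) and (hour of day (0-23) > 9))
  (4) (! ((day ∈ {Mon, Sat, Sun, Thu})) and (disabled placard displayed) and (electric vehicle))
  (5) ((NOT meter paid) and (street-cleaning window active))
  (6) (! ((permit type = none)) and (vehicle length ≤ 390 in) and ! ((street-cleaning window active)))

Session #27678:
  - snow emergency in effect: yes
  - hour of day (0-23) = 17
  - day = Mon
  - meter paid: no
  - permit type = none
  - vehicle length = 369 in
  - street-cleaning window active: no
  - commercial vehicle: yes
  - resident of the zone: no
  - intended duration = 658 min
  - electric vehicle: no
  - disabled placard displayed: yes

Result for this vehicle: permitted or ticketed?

Atomic conditions:
  vehicle length < 231 in: 369 < 231 is false
  resident of the zone: no → false
  intended duration ≥ 503 min: 658 ≥ 503 is true
  electric vehicle: no → false
  NOT commercial vehicle: yes → false
  snow emergency in effect: yes → true
  hour of day (0-23) > 9: 17 > 9 is true
  day ∈ {Mon, Sat, Sun, Thu}: Mon is in the set → true
  disabled placard displayed: yes → true
  NOT meter paid: no → true
  street-cleaning window active: no → false
  permit type = none: none == none is true
  vehicle length ≤ 390 in: 369 ≤ 390 is true
Combine:
[1.2] NOT false = true
[1] false AND true = false
[2.1] NOT true = false
[2] false AND false AND false = false
[3] true AND true = true
[4.1] NOT true = false
[4] false AND true AND false = false
[5] true AND false = false
[6.1] NOT true = false
[6.3] NOT false = true
[6] false AND true AND true = false
[root] false OR false OR true OR false OR false OR false = true
Overall: true → permitted

Permitted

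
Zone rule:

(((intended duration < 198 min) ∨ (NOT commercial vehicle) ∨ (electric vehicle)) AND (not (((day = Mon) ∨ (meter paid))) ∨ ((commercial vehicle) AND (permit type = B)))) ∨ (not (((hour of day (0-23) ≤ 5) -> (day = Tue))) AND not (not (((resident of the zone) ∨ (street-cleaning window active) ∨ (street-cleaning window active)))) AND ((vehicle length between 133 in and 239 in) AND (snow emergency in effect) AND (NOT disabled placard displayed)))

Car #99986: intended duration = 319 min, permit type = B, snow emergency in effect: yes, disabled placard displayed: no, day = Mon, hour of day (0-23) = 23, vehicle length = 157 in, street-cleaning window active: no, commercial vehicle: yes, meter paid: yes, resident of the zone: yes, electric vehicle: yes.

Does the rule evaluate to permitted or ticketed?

Atomic conditions:
  intended duration < 198 min: 319 < 198 is false
  NOT commercial vehicle: yes → false
  electric vehicle: yes → true
  day = Mon: Mon == Mon is true
  meter paid: yes → true
  commercial vehicle: yes → true
  permit type = B: B == B is true
  hour of day (0-23) ≤ 5: 23 ≤ 5 is false
  day = Tue: Mon == Tue is false
  resident of the zone: yes → true
  street-cleaning window active: no → false
  vehicle length between 133 in and 239 in: 157 in [133, 239] is true
  snow emergency in effect: yes → true
  NOT disabled placard displayed: no → true
Combine:
[1.1] false OR false OR true = true
[1.2.1.1] true OR true = true
[1.2.1] NOT true = false
[1.2.2] true AND true = true
[1.2] false OR true = true
[1] true AND true = true
[2.1.1] false → false (antecedent false ⇒ implication holds) = true
[2.1] NOT true = false
[2.2.1.1] true OR false OR false = true
[2.2.1] NOT true = false
[2.2] NOT false = true
[2.3] true AND true AND true = true
[2] false AND true AND true = false
[root] true OR false = true
Overall: true → permitted

Permitted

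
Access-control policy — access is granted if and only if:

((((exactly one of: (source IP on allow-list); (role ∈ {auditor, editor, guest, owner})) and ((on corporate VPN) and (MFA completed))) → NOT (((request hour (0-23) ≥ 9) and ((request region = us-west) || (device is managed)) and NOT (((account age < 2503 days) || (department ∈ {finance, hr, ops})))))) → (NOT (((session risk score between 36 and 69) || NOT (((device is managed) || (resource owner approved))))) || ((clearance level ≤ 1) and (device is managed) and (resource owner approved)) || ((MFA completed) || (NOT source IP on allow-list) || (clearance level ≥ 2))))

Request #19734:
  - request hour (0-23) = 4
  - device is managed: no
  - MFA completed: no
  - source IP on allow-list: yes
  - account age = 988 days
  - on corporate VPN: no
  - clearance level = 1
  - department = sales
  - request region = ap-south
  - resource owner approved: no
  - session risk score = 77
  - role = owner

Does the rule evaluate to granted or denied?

Denied

Atomic conditions:
  source IP on allow-list: yes → true
  role ∈ {auditor, editor, guest, owner}: owner is in the set → true
  on corporate VPN: no → false
  MFA completed: no → false
  request hour (0-23) ≥ 9: 4 ≥ 9 is false
  request region = us-west: ap-south == us-west is false
  device is managed: no → false
  account age < 2503 days: 988 < 2503 is true
  department ∈ {finance, hr, ops}: sales is not in the set → false
  session risk score between 36 and 69: 77 in [36, 69] is false
  resource owner approved: no → false
  clearance level ≤ 1: 1 ≤ 1 is true
  NOT source IP on allow-list: yes → false
  clearance level ≥ 2: 1 ≥ 2 is false
Combine:
[1.1.1] exactly-one(true, true) = false
[1.1.2] false AND false = false
[1.1] false AND false = false
[1.2.1.2] false OR false = false
[1.2.1.3.1] true OR false = true
[1.2.1.3] NOT true = false
[1.2.1] false AND false AND false = false
[1.2] NOT false = true
[1] false → true (antecedent false ⇒ implication holds) = true
[2.1.1.2.1] false OR false = false
[2.1.1.2] NOT false = true
[2.1.1] false OR true = true
[2.1] NOT true = false
[2.2] true AND false AND false = false
[2.3] false OR false OR false = false
[2] false OR false OR false = false
[root] true → false = false
Overall: false → denied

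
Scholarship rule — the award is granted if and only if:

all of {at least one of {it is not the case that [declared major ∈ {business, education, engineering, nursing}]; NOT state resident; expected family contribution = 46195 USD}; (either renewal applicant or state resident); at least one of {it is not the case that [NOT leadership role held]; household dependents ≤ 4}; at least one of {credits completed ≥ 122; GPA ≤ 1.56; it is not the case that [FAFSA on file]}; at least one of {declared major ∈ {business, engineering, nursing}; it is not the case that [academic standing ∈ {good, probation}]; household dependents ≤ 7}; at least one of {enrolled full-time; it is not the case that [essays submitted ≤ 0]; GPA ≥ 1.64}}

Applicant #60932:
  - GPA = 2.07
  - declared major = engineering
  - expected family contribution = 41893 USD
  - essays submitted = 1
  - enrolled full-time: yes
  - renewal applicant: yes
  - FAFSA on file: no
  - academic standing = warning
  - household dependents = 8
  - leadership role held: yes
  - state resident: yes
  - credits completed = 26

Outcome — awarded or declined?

Atomic conditions:
  declared major ∈ {business, education, engineering, nursing}: engineering is in the set → true
  NOT state resident: yes → false
  expected family contribution = 46195 USD: 41893 == 46195 is false
  renewal applicant: yes → true
  state resident: yes → true
  NOT leadership role held: yes → false
  household dependents ≤ 4: 8 ≤ 4 is false
  credits completed ≥ 122: 26 ≥ 122 is false
  GPA ≤ 1.56: 2.07 ≤ 1.56 is false
  FAFSA on file: no → false
  declared major ∈ {business, engineering, nursing}: engineering is in the set → true
  academic standing ∈ {good, probation}: warning is not in the set → false
  household dependents ≤ 7: 8 ≤ 7 is false
  enrolled full-time: yes → true
  essays submitted ≤ 0: 1 ≤ 0 is false
  GPA ≥ 1.64: 2.07 ≥ 1.64 is true
Combine:
[1.1] NOT true = false
[1] false OR false OR false = false
[2] true OR true = true
[3.1] NOT false = true
[3] true OR false = true
[4.3] NOT false = true
[4] false OR false OR true = true
[5.2] NOT false = true
[5] true OR true OR false = true
[6.2] NOT false = true
[6] true OR true OR true = true
[root] false AND true AND true AND true AND true AND true = false
Overall: false → declined

Declined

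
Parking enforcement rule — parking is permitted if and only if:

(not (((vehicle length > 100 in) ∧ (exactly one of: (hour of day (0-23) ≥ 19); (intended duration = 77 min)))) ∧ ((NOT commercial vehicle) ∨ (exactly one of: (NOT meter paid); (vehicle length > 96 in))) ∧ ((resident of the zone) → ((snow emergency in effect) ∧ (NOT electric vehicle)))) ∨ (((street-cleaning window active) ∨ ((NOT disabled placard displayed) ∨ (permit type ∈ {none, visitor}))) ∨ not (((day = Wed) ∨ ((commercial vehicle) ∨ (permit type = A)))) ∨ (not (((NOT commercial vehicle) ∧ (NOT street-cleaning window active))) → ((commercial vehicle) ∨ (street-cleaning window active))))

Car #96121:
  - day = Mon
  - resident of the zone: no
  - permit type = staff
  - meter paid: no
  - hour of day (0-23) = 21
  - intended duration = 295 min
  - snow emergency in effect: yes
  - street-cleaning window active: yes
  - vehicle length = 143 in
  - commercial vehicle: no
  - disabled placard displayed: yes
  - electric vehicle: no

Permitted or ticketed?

Permitted

Atomic conditions:
  vehicle length > 100 in: 143 > 100 is true
  hour of day (0-23) ≥ 19: 21 ≥ 19 is true
  intended duration = 77 min: 295 == 77 is false
  NOT commercial vehicle: no → true
  NOT meter paid: no → true
  vehicle length > 96 in: 143 > 96 is true
  resident of the zone: no → false
  snow emergency in effect: yes → true
  NOT electric vehicle: no → true
  street-cleaning window active: yes → true
  NOT disabled placard displayed: yes → false
  permit type ∈ {none, visitor}: staff is not in the set → false
  day = Wed: Mon == Wed is false
  commercial vehicle: no → false
  permit type = A: staff == A is false
  NOT street-cleaning window active: yes → false
Combine:
[1.1.1.2] exactly-one(true, false) = true
[1.1.1] true AND true = true
[1.1] NOT true = false
[1.2.2] exactly-one(true, true) = false
[1.2] true OR false = true
[1.3.2] true AND true = true
[1.3] false → true (antecedent false ⇒ implication holds) = true
[1] false AND true AND true = false
[2.1.2] false OR false = false
[2.1] true OR false = true
[2.2.1.2] false OR false = false
[2.2.1] false OR false = false
[2.2] NOT false = true
[2.3.1.1] true AND false = false
[2.3.1] NOT false = true
[2.3.2] false OR true = true
[2.3] true → true = true
[2] true OR true OR true = true
[root] false OR true = true
Overall: true → permitted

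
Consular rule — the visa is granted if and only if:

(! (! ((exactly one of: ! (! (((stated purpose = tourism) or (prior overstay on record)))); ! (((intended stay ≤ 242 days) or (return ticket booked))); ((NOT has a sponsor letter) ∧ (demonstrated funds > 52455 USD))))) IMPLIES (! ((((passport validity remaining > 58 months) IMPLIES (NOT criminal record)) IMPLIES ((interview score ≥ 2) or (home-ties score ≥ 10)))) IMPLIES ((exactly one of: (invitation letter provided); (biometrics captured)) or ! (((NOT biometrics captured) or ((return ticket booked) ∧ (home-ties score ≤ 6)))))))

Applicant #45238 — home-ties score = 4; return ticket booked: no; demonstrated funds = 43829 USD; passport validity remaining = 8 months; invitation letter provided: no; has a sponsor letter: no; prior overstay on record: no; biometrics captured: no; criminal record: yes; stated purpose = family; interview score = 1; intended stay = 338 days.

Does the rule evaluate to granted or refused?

Atomic conditions:
  stated purpose = tourism: family == tourism is false
  prior overstay on record: no → false
  intended stay ≤ 242 days: 338 ≤ 242 is false
  return ticket booked: no → false
  NOT has a sponsor letter: no → true
  demonstrated funds > 52455 USD: 43829 > 52455 is false
  passport validity remaining > 58 months: 8 > 58 is false
  NOT criminal record: yes → false
  interview score ≥ 2: 1 ≥ 2 is false
  home-ties score ≥ 10: 4 ≥ 10 is false
  invitation letter provided: no → false
  biometrics captured: no → false
  NOT biometrics captured: no → true
  home-ties score ≤ 6: 4 ≤ 6 is true
Combine:
[1.1.1.1.1.1] false OR false = false
[1.1.1.1.1] NOT false = true
[1.1.1.1] NOT true = false
[1.1.1.2.1] false OR false = false
[1.1.1.2] NOT false = true
[1.1.1.3] true AND false = false
[1.1.1] exactly-one(false, true, false) = true
[1.1] NOT true = false
[1] NOT false = true
[2.1.1.1] false → false (antecedent false ⇒ implication holds) = true
[2.1.1.2] false OR false = false
[2.1.1] true → false = false
[2.1] NOT false = true
[2.2.1] exactly-one(false, false) = false
[2.2.2.1.2] false AND true = false
[2.2.2.1] true OR false = true
[2.2.2] NOT true = false
[2.2] false OR false = false
[2] true → false = false
[root] true → false = false
Overall: false → refused

Refused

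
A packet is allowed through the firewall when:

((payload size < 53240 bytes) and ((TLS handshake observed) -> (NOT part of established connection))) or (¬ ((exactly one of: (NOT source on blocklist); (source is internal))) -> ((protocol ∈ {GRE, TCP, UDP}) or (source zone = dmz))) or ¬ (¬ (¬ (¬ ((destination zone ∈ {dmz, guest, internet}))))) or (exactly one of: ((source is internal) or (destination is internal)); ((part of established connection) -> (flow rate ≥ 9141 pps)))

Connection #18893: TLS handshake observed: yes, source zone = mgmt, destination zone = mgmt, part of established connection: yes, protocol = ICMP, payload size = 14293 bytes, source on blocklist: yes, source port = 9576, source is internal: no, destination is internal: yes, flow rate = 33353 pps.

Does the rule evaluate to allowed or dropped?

Atomic conditions:
  payload size < 53240 bytes: 14293 < 53240 is true
  TLS handshake observed: yes → true
  NOT part of established connection: yes → false
  NOT source on blocklist: yes → false
  source is internal: no → false
  protocol ∈ {GRE, TCP, UDP}: ICMP is not in the set → false
  source zone = dmz: mgmt == dmz is false
  destination zone ∈ {dmz, guest, internet}: mgmt is not in the set → false
  destination is internal: yes → true
  part of established connection: yes → true
  flow rate ≥ 9141 pps: 33353 ≥ 9141 is true
Combine:
[1.2] true → false = false
[1] true AND false = false
[2.1.1] exactly-one(false, false) = false
[2.1] NOT false = true
[2.2] false OR false = false
[2] true → false = false
[3.1.1.1] NOT false = true
[3.1.1] NOT true = false
[3.1] NOT false = true
[3] NOT true = false
[4.1] false OR true = true
[4.2] true → true = true
[4] exactly-one(true, true) = false
[root] false OR false OR false OR false = false
Overall: false → dropped

Dropped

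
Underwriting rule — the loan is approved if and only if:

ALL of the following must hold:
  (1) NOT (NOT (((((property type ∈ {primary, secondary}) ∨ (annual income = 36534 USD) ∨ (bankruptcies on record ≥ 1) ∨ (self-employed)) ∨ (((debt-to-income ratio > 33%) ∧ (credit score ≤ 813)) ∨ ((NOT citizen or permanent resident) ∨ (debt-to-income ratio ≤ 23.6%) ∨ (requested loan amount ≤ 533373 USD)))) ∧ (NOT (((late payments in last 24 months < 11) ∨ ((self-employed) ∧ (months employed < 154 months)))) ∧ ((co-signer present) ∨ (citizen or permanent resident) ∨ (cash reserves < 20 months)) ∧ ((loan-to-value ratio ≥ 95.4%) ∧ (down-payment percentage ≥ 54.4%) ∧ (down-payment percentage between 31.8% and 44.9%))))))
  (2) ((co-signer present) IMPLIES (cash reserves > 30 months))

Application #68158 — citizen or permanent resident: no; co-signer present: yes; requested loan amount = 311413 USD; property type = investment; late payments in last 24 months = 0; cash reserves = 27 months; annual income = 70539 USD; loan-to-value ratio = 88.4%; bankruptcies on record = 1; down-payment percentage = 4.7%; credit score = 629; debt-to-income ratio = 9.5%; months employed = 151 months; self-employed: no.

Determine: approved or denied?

Atomic conditions:
  property type ∈ {primary, secondary}: investment is not in the set → false
  annual income = 36534 USD: 70539 == 36534 is false
  bankruptcies on record ≥ 1: 1 ≥ 1 is true
  self-employed: no → false
  debt-to-income ratio > 33%: 9.5 > 33 is false
  credit score ≤ 813: 629 ≤ 813 is true
  NOT citizen or permanent resident: no → true
  debt-to-income ratio ≤ 23.6%: 9.5 ≤ 23.6 is true
  requested loan amount ≤ 533373 USD: 311413 ≤ 533373 is true
  late payments in last 24 months < 11: 0 < 11 is true
  months employed < 154 months: 151 < 154 is true
  co-signer present: yes → true
  citizen or permanent resident: no → false
  cash reserves < 20 months: 27 < 20 is false
  loan-to-value ratio ≥ 95.4%: 88.4 ≥ 95.4 is false
  down-payment percentage ≥ 54.4%: 4.7 ≥ 54.4 is false
  down-payment percentage between 31.8% and 44.9%: 4.7 in [31.8, 44.9] is false
  cash reserves > 30 months: 27 > 30 is false
Combine:
[1.1.1.1.1] false OR false OR true OR false = true
[1.1.1.1.2.1] false AND true = false
[1.1.1.1.2.2] true OR true OR true = true
[1.1.1.1.2] false OR true = true
[1.1.1.1] true OR true = true
[1.1.1.2.1.1.2] false AND true = false
[1.1.1.2.1.1] true OR false = true
[1.1.1.2.1] NOT true = false
[1.1.1.2.2] true OR false OR false = true
[1.1.1.2.3] false AND false AND false = false
[1.1.1.2] false AND true AND false = false
[1.1.1] true AND false = false
[1.1] NOT false = true
[1] NOT true = false
[2] true → false = false
[root] false AND false = false
Overall: false → denied

Denied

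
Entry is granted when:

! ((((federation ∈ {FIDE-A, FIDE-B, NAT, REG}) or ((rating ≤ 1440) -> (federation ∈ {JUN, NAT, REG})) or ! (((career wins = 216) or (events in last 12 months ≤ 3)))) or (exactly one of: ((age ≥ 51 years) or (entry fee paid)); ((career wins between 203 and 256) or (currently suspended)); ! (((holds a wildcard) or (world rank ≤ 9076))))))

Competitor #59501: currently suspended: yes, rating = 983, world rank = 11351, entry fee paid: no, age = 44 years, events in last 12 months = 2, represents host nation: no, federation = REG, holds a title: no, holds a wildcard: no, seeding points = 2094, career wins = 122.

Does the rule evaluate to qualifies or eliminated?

Atomic conditions:
  federation ∈ {FIDE-A, FIDE-B, NAT, REG}: REG is in the set → true
  rating ≤ 1440: 983 ≤ 1440 is true
  federation ∈ {JUN, NAT, REG}: REG is in the set → true
  career wins = 216: 122 == 216 is false
  events in last 12 months ≤ 3: 2 ≤ 3 is true
  age ≥ 51 years: 44 ≥ 51 is false
  entry fee paid: no → false
  career wins between 203 and 256: 122 in [203, 256] is false
  currently suspended: yes → true
  holds a wildcard: no → false
  world rank ≤ 9076: 11351 ≤ 9076 is false
Combine:
[1.1.2] true → true = true
[1.1.3.1] false OR true = true
[1.1.3] NOT true = false
[1.1] true OR true OR false = true
[1.2.1] false OR false = false
[1.2.2] false OR true = true
[1.2.3.1] false OR false = false
[1.2.3] NOT false = true
[1.2] exactly-one(false, true, true) = false
[1] true OR false = true
[root] NOT true = false
Overall: false → eliminated

Eliminated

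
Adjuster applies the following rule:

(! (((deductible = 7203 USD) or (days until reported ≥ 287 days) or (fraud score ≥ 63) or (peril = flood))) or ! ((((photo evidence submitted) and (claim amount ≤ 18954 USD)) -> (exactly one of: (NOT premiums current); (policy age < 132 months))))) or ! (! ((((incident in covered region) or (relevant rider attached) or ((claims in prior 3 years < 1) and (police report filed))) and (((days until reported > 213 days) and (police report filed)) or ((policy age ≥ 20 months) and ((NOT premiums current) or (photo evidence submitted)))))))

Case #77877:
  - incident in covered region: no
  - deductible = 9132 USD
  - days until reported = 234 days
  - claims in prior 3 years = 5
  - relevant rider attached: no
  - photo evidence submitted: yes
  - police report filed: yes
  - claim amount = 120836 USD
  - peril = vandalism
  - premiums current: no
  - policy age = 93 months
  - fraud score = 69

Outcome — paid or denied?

Atomic conditions:
  deductible = 7203 USD: 9132 == 7203 is false
  days until reported ≥ 287 days: 234 ≥ 287 is false
  fraud score ≥ 63: 69 ≥ 63 is true
  peril = flood: vandalism == flood is false
  photo evidence submitted: yes → true
  claim amount ≤ 18954 USD: 120836 ≤ 18954 is false
  NOT premiums current: no → true
  policy age < 132 months: 93 < 132 is true
  incident in covered region: no → false
  relevant rider attached: no → false
  claims in prior 3 years < 1: 5 < 1 is false
  police report filed: yes → true
  days until reported > 213 days: 234 > 213 is true
  policy age ≥ 20 months: 93 ≥ 20 is true
Combine:
[1.1.1] false OR false OR true OR false = true
[1.1] NOT true = false
[1.2.1.1] true AND false = false
[1.2.1.2] exactly-one(true, true) = false
[1.2.1] false → false (antecedent false ⇒ implication holds) = true
[1.2] NOT true = false
[1] false OR false = false
[2.1.1.1.3] false AND true = false
[2.1.1.1] false OR false OR false = false
[2.1.1.2.1] true AND true = true
[2.1.1.2.2.2] true OR true = true
[2.1.1.2.2] true AND true = true
[2.1.1.2] true OR true = true
[2.1.1] false AND true = false
[2.1] NOT false = true
[2] NOT true = false
[root] false OR false = false
Overall: false → denied

Denied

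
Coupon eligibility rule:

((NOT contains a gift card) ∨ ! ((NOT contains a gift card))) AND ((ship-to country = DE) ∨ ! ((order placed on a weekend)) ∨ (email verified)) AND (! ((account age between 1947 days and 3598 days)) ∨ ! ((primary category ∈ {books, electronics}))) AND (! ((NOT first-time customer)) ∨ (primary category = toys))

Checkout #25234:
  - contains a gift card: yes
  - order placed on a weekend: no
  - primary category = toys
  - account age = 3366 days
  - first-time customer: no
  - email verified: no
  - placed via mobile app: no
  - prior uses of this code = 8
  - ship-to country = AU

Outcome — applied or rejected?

Atomic conditions:
  NOT contains a gift card: yes → false
  ship-to country = DE: AU == DE is false
  order placed on a weekend: no → false
  email verified: no → false
  account age between 1947 days and 3598 days: 3366 in [1947, 3598] is true
  primary category ∈ {books, electronics}: toys is not in the set → false
  NOT first-time customer: no → true
  primary category = toys: toys == toys is true
Combine:
[1.2] NOT false = true
[1] false OR true = true
[2.2] NOT false = true
[2] false OR true OR false = true
[3.1] NOT true = false
[3.2] NOT false = true
[3] false OR true = true
[4.1] NOT true = false
[4] false OR true = true
[root] true AND true AND true AND true = true
Overall: true → applied

Applied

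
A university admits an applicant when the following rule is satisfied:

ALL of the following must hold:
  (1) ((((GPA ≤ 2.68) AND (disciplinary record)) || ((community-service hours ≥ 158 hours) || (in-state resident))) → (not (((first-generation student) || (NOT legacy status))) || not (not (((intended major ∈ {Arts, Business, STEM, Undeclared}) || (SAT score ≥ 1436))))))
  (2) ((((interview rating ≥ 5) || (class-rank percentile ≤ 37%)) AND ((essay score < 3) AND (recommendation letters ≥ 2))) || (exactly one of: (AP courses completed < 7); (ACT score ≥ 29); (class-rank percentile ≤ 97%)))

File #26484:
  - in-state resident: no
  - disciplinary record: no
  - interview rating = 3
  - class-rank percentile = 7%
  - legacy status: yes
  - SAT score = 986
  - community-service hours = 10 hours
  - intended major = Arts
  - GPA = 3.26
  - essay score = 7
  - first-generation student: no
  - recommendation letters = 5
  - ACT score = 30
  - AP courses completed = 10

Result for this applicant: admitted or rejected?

Rejected

Atomic conditions:
  GPA ≤ 2.68: 3.26 ≤ 2.68 is false
  disciplinary record: no → false
  community-service hours ≥ 158 hours: 10 ≥ 158 is false
  in-state resident: no → false
  first-generation student: no → false
  NOT legacy status: yes → false
  intended major ∈ {Arts, Business, STEM, Undeclared}: Arts is in the set → true
  SAT score ≥ 1436: 986 ≥ 1436 is false
  interview rating ≥ 5: 3 ≥ 5 is false
  class-rank percentile ≤ 37%: 7 ≤ 37 is true
  essay score < 3: 7 < 3 is false
  recommendation letters ≥ 2: 5 ≥ 2 is true
  AP courses completed < 7: 10 < 7 is false
  ACT score ≥ 29: 30 ≥ 29 is true
  class-rank percentile ≤ 97%: 7 ≤ 97 is true
Combine:
[1.1.1] false AND false = false
[1.1.2] false OR false = false
[1.1] false OR false = false
[1.2.1.1] false OR false = false
[1.2.1] NOT false = true
[1.2.2.1.1] true OR false = true
[1.2.2.1] NOT true = false
[1.2.2] NOT false = true
[1.2] true OR true = true
[1] false → true (antecedent false ⇒ implication holds) = true
[2.1.1] false OR true = true
[2.1.2] false AND true = false
[2.1] true AND false = false
[2.2] exactly-one(false, true, true) = false
[2] false OR false = false
[root] true AND false = false
Overall: false → rejected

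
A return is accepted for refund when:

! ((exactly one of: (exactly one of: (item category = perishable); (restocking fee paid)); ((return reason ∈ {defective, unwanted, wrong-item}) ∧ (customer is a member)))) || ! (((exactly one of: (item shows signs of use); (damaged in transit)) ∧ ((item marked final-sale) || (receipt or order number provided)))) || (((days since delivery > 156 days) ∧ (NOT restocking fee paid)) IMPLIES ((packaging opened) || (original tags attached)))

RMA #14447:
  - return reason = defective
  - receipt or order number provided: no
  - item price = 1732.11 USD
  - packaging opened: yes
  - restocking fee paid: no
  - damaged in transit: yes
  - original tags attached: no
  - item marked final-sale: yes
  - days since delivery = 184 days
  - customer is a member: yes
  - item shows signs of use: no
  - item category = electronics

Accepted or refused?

Atomic conditions:
  item category = perishable: electronics == perishable is false
  restocking fee paid: no → false
  return reason ∈ {defective, unwanted, wrong-item}: defective is in the set → true
  customer is a member: yes → true
  item shows signs of use: no → false
  damaged in transit: yes → true
  item marked final-sale: yes → true
  receipt or order number provided: no → false
  days since delivery > 156 days: 184 > 156 is true
  NOT restocking fee paid: no → true
  packaging opened: yes → true
  original tags attached: no → false
Combine:
[1.1.1] exactly-one(false, false) = false
[1.1.2] true AND true = true
[1.1] exactly-one(false, true) = true
[1] NOT true = false
[2.1.1] exactly-one(false, true) = true
[2.1.2] true OR false = true
[2.1] true AND true = true
[2] NOT true = false
[3.1] true AND true = true
[3.2] true OR false = true
[3] true → true = true
[root] false OR false OR true = true
Overall: true → accepted

Accepted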